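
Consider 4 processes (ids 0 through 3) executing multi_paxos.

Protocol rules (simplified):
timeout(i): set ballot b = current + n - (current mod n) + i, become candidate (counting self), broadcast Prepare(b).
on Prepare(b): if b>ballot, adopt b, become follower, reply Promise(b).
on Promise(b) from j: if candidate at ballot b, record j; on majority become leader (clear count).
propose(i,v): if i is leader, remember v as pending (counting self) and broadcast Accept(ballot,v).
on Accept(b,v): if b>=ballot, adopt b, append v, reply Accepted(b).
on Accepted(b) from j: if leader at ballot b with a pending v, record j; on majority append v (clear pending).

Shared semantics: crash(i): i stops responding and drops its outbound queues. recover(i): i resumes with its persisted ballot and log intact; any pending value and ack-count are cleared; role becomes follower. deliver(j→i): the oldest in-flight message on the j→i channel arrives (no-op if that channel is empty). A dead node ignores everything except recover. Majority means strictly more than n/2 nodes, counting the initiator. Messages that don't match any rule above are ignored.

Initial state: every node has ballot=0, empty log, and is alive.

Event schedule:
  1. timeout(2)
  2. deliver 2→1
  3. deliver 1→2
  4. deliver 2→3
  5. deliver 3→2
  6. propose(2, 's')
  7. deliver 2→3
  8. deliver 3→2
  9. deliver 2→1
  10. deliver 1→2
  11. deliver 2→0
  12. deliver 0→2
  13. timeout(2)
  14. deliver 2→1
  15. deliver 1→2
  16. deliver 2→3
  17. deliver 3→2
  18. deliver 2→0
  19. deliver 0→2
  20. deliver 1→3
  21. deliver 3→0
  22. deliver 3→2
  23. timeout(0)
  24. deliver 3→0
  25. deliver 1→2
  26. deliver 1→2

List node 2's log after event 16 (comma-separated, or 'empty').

s

[1] timeout(2) → N2(cand b6 [-])
[2] deliver 2→1 → N1(foll b6 [-])
[3] deliver 1→2 → ∅
[4] deliver 2→3 → N3(foll b6 [-])
[5] deliver 3→2 → N2(lead b6 [-])
[6] propose(2,'s') → ∅
[7] deliver 2→3 → N3(foll b6 [s])
[8] deliver 3→2 → ∅
[9] deliver 2→1 → N1(foll b6 [s])
[10] deliver 1→2 → N2(lead b6 [s])
[11] deliver 2→0 → N0(foll b6 [-])
[12] deliver 0→2 → ∅
[13] timeout(2) → N2(cand b10 [s])
[14] deliver 2→1 → N1(foll b10 [s])
[15] deliver 1→2 → ∅
[16] deliver 2→3 → N3(foll b10 [s])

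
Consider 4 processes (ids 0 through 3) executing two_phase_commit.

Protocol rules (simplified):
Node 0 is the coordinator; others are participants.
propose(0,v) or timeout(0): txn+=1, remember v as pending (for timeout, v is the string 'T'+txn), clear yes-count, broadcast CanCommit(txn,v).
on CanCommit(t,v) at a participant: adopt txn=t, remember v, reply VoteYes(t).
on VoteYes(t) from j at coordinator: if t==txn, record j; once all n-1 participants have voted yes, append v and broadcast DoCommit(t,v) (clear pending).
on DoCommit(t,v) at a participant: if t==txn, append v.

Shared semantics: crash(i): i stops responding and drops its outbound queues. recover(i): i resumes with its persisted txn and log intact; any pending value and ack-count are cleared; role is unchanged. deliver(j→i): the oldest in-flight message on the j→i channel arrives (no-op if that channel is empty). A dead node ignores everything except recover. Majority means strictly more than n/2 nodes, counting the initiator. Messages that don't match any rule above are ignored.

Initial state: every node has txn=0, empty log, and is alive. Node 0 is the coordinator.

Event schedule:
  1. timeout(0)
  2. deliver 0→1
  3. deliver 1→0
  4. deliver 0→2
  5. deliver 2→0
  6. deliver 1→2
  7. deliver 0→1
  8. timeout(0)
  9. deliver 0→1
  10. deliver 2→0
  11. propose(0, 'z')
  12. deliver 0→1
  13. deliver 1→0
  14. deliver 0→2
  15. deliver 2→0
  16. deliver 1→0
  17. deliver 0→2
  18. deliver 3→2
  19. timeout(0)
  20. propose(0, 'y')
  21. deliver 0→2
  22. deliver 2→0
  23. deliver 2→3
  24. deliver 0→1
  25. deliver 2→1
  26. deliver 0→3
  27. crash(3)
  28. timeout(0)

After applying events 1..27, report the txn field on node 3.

1

e1 timeout(0): 0[coor,t=1,-]
e2 deliver 0→1: 1[part,t=1,-]
e3 deliver 1→0: ·
e4 deliver 0→2: 2[part,t=1,-]
e5 deliver 2→0: ·
e6 deliver 1→2: ·
e7 deliver 0→1: ·
e8 timeout(0): 0[coor,t=2,-]
e9 deliver 0→1: 1[part,t=2,-]
e10 deliver 2→0: ·
e11 propose(0,'z'): 0[coor,t=3,-]
e12 deliver 0→1: 1[part,t=3,-]
e13 deliver 1→0: ·
e14 deliver 0→2: 2[part,t=2,-]
e15 deliver 2→0: ·
e16 deliver 1→0: ·
e17 deliver 0→2: 2[part,t=3,-]
e18 deliver 3→2: ·
e19 timeout(0): 0[coor,t=4,-]
e20 propose(0,'y'): 0[coor,t=5,-]
e21 deliver 0→2: 2[part,t=4,-]
e22 deliver 2→0: ·
e23 deliver 2→3: ·
e24 deliver 0→1: 1[part,t=4,-]
e25 deliver 2→1: ·
e26 deliver 0→3: 3[part,t=1,-]
e27 crash(3): 3[✗part,t=1,-]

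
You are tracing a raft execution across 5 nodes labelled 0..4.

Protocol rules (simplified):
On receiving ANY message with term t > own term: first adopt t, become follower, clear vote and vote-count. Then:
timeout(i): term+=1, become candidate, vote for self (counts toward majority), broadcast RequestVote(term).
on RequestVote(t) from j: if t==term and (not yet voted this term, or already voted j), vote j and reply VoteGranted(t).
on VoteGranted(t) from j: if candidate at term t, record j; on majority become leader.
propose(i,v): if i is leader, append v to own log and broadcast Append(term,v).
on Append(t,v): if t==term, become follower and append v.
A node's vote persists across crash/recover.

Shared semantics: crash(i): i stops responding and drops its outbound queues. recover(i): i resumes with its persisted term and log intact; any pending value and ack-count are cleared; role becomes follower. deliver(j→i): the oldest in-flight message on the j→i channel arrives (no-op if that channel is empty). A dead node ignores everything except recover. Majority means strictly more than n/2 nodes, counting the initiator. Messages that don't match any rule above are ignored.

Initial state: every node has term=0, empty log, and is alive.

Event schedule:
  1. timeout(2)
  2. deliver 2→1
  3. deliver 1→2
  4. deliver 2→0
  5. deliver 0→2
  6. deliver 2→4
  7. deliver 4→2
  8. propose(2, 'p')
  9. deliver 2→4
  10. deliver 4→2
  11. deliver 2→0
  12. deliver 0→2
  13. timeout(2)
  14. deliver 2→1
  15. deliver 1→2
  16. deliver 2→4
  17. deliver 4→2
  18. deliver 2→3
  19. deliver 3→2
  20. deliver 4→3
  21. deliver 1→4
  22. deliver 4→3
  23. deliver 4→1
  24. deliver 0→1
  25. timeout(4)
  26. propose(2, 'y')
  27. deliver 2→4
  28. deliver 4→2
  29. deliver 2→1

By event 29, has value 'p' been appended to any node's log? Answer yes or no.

e1 timeout(2): 2[cand,t=1,-]
e2 deliver 2→1: 1[foll,t=1,-]
e3 deliver 1→2: ·
e4 deliver 2→0: 0[foll,t=1,-]
e5 deliver 0→2: 2[lead,t=1,-]
e6 deliver 2→4: 4[foll,t=1,-]
e7 deliver 4→2: ·
e8 propose(2,'p'): 2[lead,t=1,p]
e9 deliver 2→4: 4[foll,t=1,p]
e10 deliver 4→2: ·
e11 deliver 2→0: 0[foll,t=1,p]
e12 deliver 0→2: ·
e13 timeout(2): 2[cand,t=2,p]
e14 deliver 2→1: 1[foll,t=1,p]
e15 deliver 1→2: ·
e16 deliver 2→4: 4[foll,t=2,p]
e17 deliver 4→2: ·
e18 deliver 2→3: 3[foll,t=1,-]
e19 deliver 3→2: ·
e20 deliver 4→3: ·
e21 deliver 1→4: ·
e22 deliver 4→3: ·
e23 deliver 4→1: ·
e24 deliver 0→1: ·
e25 timeout(4): 4[cand,t=3,p]
e26 propose(2,'y'): ·
e27 deliver 2→4: ·
e28 deliver 4→2: 2[foll,t=3,p]
e29 deliver 2→1: 1[foll,t=2,p]

yes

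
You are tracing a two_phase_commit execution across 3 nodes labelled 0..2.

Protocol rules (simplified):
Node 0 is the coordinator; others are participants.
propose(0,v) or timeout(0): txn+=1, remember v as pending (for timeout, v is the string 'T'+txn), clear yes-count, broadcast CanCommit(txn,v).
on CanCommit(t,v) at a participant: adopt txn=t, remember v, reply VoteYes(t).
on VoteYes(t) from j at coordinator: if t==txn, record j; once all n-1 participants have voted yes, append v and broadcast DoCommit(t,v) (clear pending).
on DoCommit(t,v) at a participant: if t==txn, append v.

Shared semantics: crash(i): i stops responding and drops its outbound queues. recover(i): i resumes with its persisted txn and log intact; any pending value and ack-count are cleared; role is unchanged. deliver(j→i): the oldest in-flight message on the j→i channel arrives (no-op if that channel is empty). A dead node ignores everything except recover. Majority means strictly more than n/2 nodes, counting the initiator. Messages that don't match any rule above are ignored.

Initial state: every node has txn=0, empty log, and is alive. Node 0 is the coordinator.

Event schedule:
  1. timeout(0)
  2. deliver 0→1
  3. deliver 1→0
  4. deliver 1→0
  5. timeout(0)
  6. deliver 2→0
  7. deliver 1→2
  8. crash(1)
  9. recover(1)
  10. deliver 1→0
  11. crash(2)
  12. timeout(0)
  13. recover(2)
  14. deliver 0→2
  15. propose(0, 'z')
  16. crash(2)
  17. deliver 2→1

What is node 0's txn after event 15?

[1] timeout(0) → N0(coor t1 [-])
[2] deliver 0→1 → N1(part t1 [-])
[3] deliver 1→0 → ∅
[4] deliver 1→0 → ∅
[5] timeout(0) → N0(coor t2 [-])
[6] deliver 2→0 → ∅
[7] deliver 1→2 → ∅
[8] crash(1) → N1(✗part t1 [-])
[9] recover(1) → N1(part t1 [-])
[10] deliver 1→0 → ∅
[11] crash(2) → N2(✗part t0 [-])
[12] timeout(0) → N0(coor t3 [-])
[13] recover(2) → N2(part t0 [-])
[14] deliver 0→2 → N2(part t1 [-])
[15] propose(0,'z') → N0(coor t4 [-])

4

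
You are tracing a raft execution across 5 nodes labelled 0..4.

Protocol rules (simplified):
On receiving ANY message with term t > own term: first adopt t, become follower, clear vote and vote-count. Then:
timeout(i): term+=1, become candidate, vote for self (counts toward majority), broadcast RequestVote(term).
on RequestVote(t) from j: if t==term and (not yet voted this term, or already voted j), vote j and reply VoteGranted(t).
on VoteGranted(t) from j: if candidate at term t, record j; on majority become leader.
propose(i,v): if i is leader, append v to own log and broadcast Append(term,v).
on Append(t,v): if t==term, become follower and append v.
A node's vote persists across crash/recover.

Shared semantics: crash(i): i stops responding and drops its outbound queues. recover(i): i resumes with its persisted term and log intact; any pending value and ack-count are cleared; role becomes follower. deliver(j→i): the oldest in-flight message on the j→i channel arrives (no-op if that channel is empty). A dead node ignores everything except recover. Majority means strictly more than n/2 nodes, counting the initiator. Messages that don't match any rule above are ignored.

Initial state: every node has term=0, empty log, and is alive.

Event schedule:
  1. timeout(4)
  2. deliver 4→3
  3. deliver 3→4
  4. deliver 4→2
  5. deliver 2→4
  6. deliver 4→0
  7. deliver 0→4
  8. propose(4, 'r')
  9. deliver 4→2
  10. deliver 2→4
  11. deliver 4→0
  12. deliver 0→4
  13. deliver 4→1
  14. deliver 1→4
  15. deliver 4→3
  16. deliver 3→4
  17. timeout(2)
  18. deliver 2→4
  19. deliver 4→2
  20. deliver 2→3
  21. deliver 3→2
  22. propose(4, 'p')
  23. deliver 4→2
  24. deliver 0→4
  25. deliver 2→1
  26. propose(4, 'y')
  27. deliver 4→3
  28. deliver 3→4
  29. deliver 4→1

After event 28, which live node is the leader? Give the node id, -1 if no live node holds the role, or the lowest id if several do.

e1 timeout(4): 4[cand,t=1,-]
e2 deliver 4→3: 3[foll,t=1,-]
e3 deliver 3→4: ·
e4 deliver 4→2: 2[foll,t=1,-]
e5 deliver 2→4: 4[lead,t=1,-]
e6 deliver 4→0: 0[foll,t=1,-]
e7 deliver 0→4: ·
e8 propose(4,'r'): 4[lead,t=1,r]
e9 deliver 4→2: 2[foll,t=1,r]
e10 deliver 2→4: ·
e11 deliver 4→0: 0[foll,t=1,r]
e12 deliver 0→4: ·
e13 deliver 4→1: 1[foll,t=1,-]
e14 deliver 1→4: ·
e15 deliver 4→3: 3[foll,t=1,r]
e16 deliver 3→4: ·
e17 timeout(2): 2[cand,t=2,r]
e18 deliver 2→4: 4[foll,t=2,r]
e19 deliver 4→2: ·
e20 deliver 2→3: 3[foll,t=2,r]
e21 deliver 3→2: 2[lead,t=2,r]
e22 propose(4,'p'): ·
e23 deliver 4→2: ·
e24 deliver 0→4: ·
e25 deliver 2→1: 1[foll,t=2,-]
e26 propose(4,'y'): ·
e27 deliver 4→3: ·
e28 deliver 3→4: ·

2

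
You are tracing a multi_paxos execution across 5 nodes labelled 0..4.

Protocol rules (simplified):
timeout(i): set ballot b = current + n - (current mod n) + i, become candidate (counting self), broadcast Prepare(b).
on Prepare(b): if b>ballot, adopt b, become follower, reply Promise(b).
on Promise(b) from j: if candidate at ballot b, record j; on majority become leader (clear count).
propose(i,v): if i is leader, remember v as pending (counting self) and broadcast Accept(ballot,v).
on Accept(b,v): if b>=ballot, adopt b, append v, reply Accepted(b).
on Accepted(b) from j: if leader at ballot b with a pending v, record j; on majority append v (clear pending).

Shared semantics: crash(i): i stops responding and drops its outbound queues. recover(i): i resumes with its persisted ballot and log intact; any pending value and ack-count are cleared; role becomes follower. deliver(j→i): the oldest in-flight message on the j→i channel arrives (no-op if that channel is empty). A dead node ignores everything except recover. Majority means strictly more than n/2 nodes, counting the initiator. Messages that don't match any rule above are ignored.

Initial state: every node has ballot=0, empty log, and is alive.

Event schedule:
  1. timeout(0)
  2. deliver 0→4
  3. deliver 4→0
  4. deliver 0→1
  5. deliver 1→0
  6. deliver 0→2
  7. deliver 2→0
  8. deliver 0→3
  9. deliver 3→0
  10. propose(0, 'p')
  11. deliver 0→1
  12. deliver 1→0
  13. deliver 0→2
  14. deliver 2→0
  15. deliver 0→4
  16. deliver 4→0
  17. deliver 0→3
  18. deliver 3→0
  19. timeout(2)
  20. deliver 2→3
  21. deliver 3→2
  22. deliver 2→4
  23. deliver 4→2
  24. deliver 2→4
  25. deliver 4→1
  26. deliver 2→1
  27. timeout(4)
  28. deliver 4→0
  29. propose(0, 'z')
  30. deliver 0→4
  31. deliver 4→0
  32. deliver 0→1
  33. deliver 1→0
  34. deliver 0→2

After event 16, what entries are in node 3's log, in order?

1. timeout(0):  <0:cand b5 ->
2. deliver 0→4:  <4:foll b5 ->
3. deliver 4→0:  nop
4. deliver 0→1:  <1:foll b5 ->
5. deliver 1→0:  <0:lead b5 ->
6. deliver 0→2:  <2:foll b5 ->
7. deliver 2→0:  nop
8. deliver 0→3:  <3:foll b5 ->
9. deliver 3→0:  nop
10. propose(0,'p'):  nop
11. deliver 0→1:  <1:foll b5 p>
12. deliver 1→0:  nop
13. deliver 0→2:  <2:foll b5 p>
14. deliver 2→0:  <0:lead b5 p>
15. deliver 0→4:  <4:foll b5 p>
16. deliver 4→0:  nop

empty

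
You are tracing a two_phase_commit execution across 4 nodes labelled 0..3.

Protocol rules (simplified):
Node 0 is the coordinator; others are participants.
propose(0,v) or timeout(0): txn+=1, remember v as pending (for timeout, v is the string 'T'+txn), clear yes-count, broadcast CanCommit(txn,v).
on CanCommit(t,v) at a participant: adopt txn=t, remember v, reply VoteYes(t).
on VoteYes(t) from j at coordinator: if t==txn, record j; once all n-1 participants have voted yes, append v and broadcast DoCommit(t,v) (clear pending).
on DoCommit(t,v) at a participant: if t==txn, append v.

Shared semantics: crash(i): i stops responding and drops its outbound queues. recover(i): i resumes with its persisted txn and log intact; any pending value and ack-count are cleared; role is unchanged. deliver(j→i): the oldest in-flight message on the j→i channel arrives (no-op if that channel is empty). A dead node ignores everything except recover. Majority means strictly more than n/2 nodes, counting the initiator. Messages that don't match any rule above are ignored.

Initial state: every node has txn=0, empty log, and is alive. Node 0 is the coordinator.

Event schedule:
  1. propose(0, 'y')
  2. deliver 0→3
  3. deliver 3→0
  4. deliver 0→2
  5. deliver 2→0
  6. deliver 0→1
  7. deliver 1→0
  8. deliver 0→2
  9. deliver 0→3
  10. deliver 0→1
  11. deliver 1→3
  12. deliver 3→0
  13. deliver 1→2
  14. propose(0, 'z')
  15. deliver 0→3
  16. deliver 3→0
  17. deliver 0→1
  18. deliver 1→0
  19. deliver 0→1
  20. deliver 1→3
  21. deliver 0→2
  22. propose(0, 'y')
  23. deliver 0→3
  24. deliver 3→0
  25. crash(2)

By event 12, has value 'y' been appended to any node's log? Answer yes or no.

yes

[1] propose(0,'y') → N0(coor t1 [-])
[2] deliver 0→3 → N3(part t1 [-])
[3] deliver 3→0 → ∅
[4] deliver 0→2 → N2(part t1 [-])
[5] deliver 2→0 → ∅
[6] deliver 0→1 → N1(part t1 [-])
[7] deliver 1→0 → N0(coor t1 [y])
[8] deliver 0→2 → N2(part t1 [y])
[9] deliver 0→3 → N3(part t1 [y])
[10] deliver 0→1 → N1(part t1 [y])
[11] deliver 1→3 → ∅
[12] deliver 3→0 → ∅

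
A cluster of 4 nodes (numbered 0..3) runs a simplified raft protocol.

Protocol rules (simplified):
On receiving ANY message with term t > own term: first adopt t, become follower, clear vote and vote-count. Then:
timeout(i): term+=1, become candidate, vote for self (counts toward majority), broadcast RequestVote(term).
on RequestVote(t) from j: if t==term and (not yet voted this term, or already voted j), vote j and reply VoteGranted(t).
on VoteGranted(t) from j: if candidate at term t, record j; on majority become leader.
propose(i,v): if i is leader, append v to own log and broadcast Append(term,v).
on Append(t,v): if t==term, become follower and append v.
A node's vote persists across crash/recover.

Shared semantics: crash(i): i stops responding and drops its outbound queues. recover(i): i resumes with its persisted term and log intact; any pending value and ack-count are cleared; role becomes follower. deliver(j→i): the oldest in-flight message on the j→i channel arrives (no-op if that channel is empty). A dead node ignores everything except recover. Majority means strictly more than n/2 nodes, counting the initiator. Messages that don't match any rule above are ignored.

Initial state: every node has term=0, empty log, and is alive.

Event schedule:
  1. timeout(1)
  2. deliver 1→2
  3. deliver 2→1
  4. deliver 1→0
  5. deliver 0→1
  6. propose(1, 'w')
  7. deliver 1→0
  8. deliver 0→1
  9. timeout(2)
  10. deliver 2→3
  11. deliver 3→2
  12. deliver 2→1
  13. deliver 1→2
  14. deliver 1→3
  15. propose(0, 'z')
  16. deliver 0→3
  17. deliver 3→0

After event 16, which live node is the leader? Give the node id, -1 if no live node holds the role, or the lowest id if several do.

-1

step 1 timeout(1): 1={cand,t=1,log=-}
step 2 deliver 1→2: 2={foll,t=1,log=-}
step 3 deliver 2→1: —
step 4 deliver 1→0: 0={foll,t=1,log=-}
step 5 deliver 0→1: 1={lead,t=1,log=-}
step 6 propose(1,'w'): 1={lead,t=1,log=w}
step 7 deliver 1→0: 0={foll,t=1,log=w}
step 8 deliver 0→1: —
step 9 timeout(2): 2={cand,t=2,log=-}
step 10 deliver 2→3: 3={foll,t=2,log=-}
step 11 deliver 3→2: —
step 12 deliver 2→1: 1={foll,t=2,log=w}
step 13 deliver 1→2: —
step 14 deliver 1→3: —
step 15 propose(0,'z'): —
step 16 deliver 0→3: —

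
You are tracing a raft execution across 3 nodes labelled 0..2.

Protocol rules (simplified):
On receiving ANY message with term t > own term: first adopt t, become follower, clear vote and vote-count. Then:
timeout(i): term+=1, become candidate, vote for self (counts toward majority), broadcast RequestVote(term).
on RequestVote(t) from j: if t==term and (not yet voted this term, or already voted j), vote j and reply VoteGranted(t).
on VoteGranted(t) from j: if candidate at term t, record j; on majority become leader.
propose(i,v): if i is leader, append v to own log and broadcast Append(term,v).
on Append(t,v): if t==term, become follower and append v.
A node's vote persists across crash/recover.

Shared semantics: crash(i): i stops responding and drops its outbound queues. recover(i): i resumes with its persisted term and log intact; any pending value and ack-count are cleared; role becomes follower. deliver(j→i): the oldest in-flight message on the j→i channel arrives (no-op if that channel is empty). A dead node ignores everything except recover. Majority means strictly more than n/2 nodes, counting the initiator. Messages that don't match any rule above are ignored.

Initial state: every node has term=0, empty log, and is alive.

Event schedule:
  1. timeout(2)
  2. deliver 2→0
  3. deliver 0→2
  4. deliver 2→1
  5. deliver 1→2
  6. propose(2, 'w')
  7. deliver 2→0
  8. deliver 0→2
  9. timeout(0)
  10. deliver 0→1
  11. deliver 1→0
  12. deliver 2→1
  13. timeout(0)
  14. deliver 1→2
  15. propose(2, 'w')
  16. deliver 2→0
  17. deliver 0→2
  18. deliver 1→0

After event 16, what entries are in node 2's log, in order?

w,w

after 1 — timeout(2): n2:cand/t1/[-]
after 2 — deliver 2→0: n0:foll/t1/[-]
after 3 — deliver 0→2: n2:lead/t1/[-]
after 4 — deliver 2→1: n1:foll/t1/[-]
after 5 — deliver 1→2: ·
after 6 — propose(2,'w'): n2:lead/t1/[w]
after 7 — deliver 2→0: n0:foll/t1/[w]
after 8 — deliver 0→2: ·
after 9 — timeout(0): n0:cand/t2/[w]
after 10 — deliver 0→1: n1:foll/t2/[-]
after 11 — deliver 1→0: n0:lead/t2/[w]
after 12 — deliver 2→1: ·
after 13 — timeout(0): n0:cand/t3/[w]
after 14 — deliver 1→2: ·
after 15 — propose(2,'w'): n2:lead/t1/[w,w]
after 16 — deliver 2→0: ·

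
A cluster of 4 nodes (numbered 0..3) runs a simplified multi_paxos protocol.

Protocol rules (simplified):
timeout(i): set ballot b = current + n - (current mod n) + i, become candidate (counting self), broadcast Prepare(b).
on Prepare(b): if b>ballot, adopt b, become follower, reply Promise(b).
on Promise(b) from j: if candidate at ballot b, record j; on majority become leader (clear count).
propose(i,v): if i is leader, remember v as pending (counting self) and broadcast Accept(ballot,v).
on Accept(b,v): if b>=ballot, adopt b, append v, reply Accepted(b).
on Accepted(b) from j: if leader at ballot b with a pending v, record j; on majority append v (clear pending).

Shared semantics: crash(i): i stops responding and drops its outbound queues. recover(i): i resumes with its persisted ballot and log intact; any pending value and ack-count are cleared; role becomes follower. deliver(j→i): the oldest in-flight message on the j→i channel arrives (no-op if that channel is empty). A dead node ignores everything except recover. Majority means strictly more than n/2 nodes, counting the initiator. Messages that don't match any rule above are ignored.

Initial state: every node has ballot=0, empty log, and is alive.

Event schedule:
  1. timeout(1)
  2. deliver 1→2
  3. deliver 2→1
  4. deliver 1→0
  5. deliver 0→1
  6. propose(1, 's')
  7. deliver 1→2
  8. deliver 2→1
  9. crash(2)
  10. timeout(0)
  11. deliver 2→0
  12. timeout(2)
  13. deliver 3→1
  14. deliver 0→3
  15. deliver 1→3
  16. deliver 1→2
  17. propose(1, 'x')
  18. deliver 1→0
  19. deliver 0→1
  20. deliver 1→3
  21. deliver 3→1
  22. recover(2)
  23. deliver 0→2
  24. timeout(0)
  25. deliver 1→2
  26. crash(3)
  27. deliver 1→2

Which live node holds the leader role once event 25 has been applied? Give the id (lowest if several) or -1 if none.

-1

e1 timeout(1): 1[cand,b=5,-]
e2 deliver 1→2: 2[foll,b=5,-]
e3 deliver 2→1: ·
e4 deliver 1→0: 0[foll,b=5,-]
e5 deliver 0→1: 1[lead,b=5,-]
e6 propose(1,'s'): ·
e7 deliver 1→2: 2[foll,b=5,s]
e8 deliver 2→1: ·
e9 crash(2): 2[✗foll,b=5,s]
e10 timeout(0): 0[cand,b=8,-]
e11 deliver 2→0: ·
e12 timeout(2): ·
e13 deliver 3→1: ·
e14 deliver 0→3: 3[foll,b=8,-]
e15 deliver 1→3: ·
e16 deliver 1→2: ·
e17 propose(1,'x'): ·
e18 deliver 1→0: ·
e19 deliver 0→1: 1[foll,b=8,-]
e20 deliver 1→3: ·
e21 deliver 3→1: ·
e22 recover(2): 2[foll,b=5,s]
e23 deliver 0→2: 2[foll,b=8,s]
e24 timeout(0): 0[cand,b=12,-]
e25 deliver 1→2: ·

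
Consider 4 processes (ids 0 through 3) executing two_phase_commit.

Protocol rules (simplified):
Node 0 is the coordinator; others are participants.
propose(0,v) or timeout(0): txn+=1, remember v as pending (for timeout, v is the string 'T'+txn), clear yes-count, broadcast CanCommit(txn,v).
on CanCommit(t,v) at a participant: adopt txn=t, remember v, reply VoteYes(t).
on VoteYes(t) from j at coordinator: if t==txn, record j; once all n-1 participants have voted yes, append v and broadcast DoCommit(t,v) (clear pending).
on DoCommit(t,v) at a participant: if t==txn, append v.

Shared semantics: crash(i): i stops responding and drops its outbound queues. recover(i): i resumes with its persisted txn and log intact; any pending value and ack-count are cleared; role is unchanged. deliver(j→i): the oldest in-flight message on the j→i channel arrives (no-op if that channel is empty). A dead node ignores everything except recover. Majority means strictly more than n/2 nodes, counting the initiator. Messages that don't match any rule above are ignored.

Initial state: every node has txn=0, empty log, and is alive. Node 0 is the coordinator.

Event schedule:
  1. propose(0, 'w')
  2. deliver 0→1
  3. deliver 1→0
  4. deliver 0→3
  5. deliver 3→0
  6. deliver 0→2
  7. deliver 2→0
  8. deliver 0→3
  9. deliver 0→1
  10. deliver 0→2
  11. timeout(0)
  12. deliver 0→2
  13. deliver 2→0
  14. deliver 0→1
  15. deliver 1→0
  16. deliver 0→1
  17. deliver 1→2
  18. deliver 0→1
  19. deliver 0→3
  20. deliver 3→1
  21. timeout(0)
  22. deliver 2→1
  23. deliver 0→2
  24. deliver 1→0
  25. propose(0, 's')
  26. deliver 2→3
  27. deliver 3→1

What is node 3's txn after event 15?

e1 propose(0,'w'): 0[coor,t=1,-]
e2 deliver 0→1: 1[part,t=1,-]
e3 deliver 1→0: ·
e4 deliver 0→3: 3[part,t=1,-]
e5 deliver 3→0: ·
e6 deliver 0→2: 2[part,t=1,-]
e7 deliver 2→0: 0[coor,t=1,w]
e8 deliver 0→3: 3[part,t=1,w]
e9 deliver 0→1: 1[part,t=1,w]
e10 deliver 0→2: 2[part,t=1,w]
e11 timeout(0): 0[coor,t=2,w]
e12 deliver 0→2: 2[part,t=2,w]
e13 deliver 2→0: ·
e14 deliver 0→1: 1[part,t=2,w]
e15 deliver 1→0: ·

1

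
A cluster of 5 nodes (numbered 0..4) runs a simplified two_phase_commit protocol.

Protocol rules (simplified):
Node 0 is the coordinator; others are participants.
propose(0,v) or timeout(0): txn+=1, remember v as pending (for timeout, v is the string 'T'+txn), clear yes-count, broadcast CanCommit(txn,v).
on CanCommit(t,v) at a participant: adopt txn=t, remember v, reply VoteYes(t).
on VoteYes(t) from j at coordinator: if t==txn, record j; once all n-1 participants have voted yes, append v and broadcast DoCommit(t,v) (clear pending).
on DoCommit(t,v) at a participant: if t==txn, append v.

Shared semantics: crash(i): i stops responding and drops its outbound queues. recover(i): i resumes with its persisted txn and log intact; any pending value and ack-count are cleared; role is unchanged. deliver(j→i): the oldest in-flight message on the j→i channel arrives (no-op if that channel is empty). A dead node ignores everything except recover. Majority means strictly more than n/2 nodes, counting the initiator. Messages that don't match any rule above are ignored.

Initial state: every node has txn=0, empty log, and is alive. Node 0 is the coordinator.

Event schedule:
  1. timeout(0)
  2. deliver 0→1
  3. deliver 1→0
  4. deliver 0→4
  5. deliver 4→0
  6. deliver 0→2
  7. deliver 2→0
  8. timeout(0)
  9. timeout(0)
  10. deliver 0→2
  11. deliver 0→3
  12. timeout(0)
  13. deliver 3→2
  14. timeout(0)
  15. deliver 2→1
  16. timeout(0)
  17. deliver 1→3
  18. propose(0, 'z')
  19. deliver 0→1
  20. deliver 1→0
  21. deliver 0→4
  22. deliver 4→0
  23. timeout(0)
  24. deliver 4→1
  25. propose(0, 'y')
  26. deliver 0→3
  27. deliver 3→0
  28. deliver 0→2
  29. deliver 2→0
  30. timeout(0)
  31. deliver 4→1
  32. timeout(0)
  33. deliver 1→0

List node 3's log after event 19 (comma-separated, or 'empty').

empty

[1] timeout(0) → N0(coor t1 [-])
[2] deliver 0→1 → N1(part t1 [-])
[3] deliver 1→0 → ∅
[4] deliver 0→4 → N4(part t1 [-])
[5] deliver 4→0 → ∅
[6] deliver 0→2 → N2(part t1 [-])
[7] deliver 2→0 → ∅
[8] timeout(0) → N0(coor t2 [-])
[9] timeout(0) → N0(coor t3 [-])
[10] deliver 0→2 → N2(part t2 [-])
[11] deliver 0→3 → N3(part t1 [-])
[12] timeout(0) → N0(coor t4 [-])
[13] deliver 3→2 → ∅
[14] timeout(0) → N0(coor t5 [-])
[15] deliver 2→1 → ∅
[16] timeout(0) → N0(coor t6 [-])
[17] deliver 1→3 → ∅
[18] propose(0,'z') → N0(coor t7 [-])
[19] deliver 0→1 → N1(part t2 [-])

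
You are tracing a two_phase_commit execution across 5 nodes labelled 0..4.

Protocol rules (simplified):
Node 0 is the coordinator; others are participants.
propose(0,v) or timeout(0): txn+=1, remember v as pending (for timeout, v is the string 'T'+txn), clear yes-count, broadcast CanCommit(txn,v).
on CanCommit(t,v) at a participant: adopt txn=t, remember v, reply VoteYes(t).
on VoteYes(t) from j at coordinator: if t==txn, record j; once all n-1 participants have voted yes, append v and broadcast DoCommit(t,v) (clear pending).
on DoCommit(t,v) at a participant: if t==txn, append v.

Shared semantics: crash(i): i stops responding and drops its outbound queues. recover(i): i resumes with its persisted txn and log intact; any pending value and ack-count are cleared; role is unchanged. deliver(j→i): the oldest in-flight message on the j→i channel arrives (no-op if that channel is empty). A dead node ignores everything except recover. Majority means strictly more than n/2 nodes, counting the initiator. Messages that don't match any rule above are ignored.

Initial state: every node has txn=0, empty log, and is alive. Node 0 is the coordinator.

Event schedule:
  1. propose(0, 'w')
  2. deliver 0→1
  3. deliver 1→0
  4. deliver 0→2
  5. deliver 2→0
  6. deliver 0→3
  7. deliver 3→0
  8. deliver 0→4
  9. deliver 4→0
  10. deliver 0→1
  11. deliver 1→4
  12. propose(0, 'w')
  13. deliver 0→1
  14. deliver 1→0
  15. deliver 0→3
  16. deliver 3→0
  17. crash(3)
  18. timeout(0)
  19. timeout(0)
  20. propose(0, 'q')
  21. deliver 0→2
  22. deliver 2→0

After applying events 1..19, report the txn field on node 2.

1

after 1 — propose(0,'w'): n0:coor/t1/[-]
after 2 — deliver 0→1: n1:part/t1/[-]
after 3 — deliver 1→0: ·
after 4 — deliver 0→2: n2:part/t1/[-]
after 5 — deliver 2→0: ·
after 6 — deliver 0→3: n3:part/t1/[-]
after 7 — deliver 3→0: ·
after 8 — deliver 0→4: n4:part/t1/[-]
after 9 — deliver 4→0: n0:coor/t1/[w]
after 10 — deliver 0→1: n1:part/t1/[w]
after 11 — deliver 1→4: ·
after 12 — propose(0,'w'): n0:coor/t2/[w]
after 13 — deliver 0→1: n1:part/t2/[w]
after 14 — deliver 1→0: ·
after 15 — deliver 0→3: n3:part/t1/[w]
after 16 — deliver 3→0: ·
after 17 — crash(3): n3:✗part/t1/[w]
after 18 — timeout(0): n0:coor/t3/[w]
after 19 — timeout(0): n0:coor/t4/[w]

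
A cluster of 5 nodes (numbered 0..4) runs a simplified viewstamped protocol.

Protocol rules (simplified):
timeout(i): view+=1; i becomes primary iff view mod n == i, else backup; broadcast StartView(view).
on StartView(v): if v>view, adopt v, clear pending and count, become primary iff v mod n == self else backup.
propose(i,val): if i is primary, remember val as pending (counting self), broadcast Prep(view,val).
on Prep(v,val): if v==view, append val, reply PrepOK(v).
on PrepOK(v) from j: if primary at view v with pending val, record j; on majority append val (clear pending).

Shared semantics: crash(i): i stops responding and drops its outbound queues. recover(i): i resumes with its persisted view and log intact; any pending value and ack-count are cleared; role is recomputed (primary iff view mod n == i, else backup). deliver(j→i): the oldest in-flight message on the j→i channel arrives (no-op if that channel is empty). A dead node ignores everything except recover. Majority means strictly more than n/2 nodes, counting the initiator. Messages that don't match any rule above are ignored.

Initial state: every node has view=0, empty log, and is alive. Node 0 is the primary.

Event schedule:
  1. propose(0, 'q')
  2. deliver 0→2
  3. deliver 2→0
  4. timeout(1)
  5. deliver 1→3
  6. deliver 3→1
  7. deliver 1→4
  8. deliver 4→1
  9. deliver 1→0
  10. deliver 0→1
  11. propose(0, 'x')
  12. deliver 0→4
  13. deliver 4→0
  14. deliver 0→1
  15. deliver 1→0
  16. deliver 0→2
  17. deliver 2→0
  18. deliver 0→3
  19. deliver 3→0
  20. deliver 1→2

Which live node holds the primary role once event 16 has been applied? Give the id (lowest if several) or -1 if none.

1

step 1 propose(0,'q'): —
step 2 deliver 0→2: 2={back,v=0,log=q}
step 3 deliver 2→0: —
step 4 timeout(1): 1={prim,v=1,log=-}
step 5 deliver 1→3: 3={back,v=1,log=-}
step 6 deliver 3→1: —
step 7 deliver 1→4: 4={back,v=1,log=-}
step 8 deliver 4→1: —
step 9 deliver 1→0: 0={back,v=1,log=-}
step 10 deliver 0→1: —
step 11 propose(0,'x'): —
step 12 deliver 0→4: —
step 13 deliver 4→0: —
step 14 deliver 0→1: —
step 15 deliver 1→0: —
step 16 deliver 0→2: —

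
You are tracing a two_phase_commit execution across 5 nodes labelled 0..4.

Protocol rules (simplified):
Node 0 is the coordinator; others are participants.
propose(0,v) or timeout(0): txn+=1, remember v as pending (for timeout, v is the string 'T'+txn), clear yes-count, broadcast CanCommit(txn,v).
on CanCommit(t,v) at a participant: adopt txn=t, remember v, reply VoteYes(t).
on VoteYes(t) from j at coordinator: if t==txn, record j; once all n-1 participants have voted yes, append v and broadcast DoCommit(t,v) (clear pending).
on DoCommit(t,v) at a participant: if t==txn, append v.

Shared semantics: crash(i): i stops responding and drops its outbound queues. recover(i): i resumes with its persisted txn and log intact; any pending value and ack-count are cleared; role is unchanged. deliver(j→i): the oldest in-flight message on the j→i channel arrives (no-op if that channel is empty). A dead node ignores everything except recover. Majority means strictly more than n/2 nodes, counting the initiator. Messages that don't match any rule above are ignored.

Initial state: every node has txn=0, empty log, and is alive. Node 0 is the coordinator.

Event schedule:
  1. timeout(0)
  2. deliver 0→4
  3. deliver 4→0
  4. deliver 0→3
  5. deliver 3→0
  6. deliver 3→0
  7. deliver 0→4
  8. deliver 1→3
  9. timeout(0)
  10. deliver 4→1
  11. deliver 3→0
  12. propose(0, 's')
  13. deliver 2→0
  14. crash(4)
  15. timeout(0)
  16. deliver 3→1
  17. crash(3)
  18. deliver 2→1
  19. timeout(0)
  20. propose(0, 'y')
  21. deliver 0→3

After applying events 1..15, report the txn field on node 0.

step 1 timeout(0): 0={coor,t=1,log=-}
step 2 deliver 0→4: 4={part,t=1,log=-}
step 3 deliver 4→0: —
step 4 deliver 0→3: 3={part,t=1,log=-}
step 5 deliver 3→0: —
step 6 deliver 3→0: —
step 7 deliver 0→4: —
step 8 deliver 1→3: —
step 9 timeout(0): 0={coor,t=2,log=-}
step 10 deliver 4→1: —
step 11 deliver 3→0: —
step 12 propose(0,'s'): 0={coor,t=3,log=-}
step 13 deliver 2→0: —
step 14 crash(4): 4={✗part,t=1,log=-}
step 15 timeout(0): 0={coor,t=4,log=-}

4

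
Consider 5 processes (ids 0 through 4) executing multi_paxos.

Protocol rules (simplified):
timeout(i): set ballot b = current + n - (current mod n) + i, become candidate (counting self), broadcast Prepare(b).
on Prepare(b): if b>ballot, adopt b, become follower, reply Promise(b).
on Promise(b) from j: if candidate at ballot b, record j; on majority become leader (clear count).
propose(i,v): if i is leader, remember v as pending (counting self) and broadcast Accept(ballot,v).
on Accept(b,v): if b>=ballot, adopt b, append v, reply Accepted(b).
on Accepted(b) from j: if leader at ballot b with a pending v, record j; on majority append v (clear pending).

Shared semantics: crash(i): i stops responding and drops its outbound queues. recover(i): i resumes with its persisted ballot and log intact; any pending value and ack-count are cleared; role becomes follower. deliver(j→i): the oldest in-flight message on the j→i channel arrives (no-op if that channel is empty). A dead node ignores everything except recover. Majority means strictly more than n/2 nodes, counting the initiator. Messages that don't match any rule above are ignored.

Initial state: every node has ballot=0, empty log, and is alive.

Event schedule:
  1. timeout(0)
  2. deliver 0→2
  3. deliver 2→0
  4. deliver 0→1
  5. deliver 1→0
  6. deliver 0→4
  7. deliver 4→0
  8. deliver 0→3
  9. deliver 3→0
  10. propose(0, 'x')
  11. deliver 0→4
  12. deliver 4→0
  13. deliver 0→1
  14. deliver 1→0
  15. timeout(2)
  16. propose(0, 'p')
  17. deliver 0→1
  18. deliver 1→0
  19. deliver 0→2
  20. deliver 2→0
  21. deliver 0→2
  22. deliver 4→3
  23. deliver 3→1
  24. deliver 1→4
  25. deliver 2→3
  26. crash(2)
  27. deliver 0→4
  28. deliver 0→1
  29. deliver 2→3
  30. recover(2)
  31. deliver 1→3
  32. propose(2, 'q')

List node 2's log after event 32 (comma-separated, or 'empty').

e1 timeout(0): 0[cand,b=5,-]
e2 deliver 0→2: 2[foll,b=5,-]
e3 deliver 2→0: ·
e4 deliver 0→1: 1[foll,b=5,-]
e5 deliver 1→0: 0[lead,b=5,-]
e6 deliver 0→4: 4[foll,b=5,-]
e7 deliver 4→0: ·
e8 deliver 0→3: 3[foll,b=5,-]
e9 deliver 3→0: ·
e10 propose(0,'x'): ·
e11 deliver 0→4: 4[foll,b=5,x]
e12 deliver 4→0: ·
e13 deliver 0→1: 1[foll,b=5,x]
e14 deliver 1→0: 0[lead,b=5,x]
e15 timeout(2): 2[cand,b=12,-]
e16 propose(0,'p'): ·
e17 deliver 0→1: 1[foll,b=5,x,p]
e18 deliver 1→0: ·
e19 deliver 0→2: ·
e20 deliver 2→0: 0[foll,b=12,x]
e21 deliver 0→2: ·
e22 deliver 4→3: ·
e23 deliver 3→1: ·
e24 deliver 1→4: ·
e25 deliver 2→3: 3[foll,b=12,-]
e26 crash(2): 2[✗cand,b=12,-]
e27 deliver 0→4: 4[foll,b=5,x,p]
e28 deliver 0→1: ·
e29 deliver 2→3: ·
e30 recover(2): 2[foll,b=12,-]
e31 deliver 1→3: ·
e32 propose(2,'q'): ·

empty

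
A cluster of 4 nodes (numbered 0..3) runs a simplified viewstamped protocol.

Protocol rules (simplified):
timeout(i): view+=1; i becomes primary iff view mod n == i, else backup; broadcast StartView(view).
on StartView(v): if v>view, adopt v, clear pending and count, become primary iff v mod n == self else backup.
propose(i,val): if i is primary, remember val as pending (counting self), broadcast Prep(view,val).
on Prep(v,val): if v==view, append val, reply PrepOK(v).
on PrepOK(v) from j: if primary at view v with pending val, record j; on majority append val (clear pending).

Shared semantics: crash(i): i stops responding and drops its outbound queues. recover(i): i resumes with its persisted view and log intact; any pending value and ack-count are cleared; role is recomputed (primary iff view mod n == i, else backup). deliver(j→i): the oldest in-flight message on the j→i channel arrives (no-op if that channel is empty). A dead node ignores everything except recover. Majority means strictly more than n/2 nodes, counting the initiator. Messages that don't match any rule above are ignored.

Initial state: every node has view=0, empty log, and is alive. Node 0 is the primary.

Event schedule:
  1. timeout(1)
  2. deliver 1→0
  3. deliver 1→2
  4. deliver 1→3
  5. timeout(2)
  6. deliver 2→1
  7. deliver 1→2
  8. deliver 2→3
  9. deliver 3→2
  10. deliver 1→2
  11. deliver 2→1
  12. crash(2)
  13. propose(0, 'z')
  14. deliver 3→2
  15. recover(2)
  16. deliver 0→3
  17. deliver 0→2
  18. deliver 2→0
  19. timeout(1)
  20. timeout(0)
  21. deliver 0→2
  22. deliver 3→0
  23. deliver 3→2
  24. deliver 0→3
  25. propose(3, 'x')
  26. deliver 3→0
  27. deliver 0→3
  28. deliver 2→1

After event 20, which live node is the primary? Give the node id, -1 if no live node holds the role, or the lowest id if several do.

[1] timeout(1) → N1(prim v1 [-])
[2] deliver 1→0 → N0(back v1 [-])
[3] deliver 1→2 → N2(back v1 [-])
[4] deliver 1→3 → N3(back v1 [-])
[5] timeout(2) → N2(prim v2 [-])
[6] deliver 2→1 → N1(back v2 [-])
[7] deliver 1→2 → ∅
[8] deliver 2→3 → N3(back v2 [-])
[9] deliver 3→2 → ∅
[10] deliver 1→2 → ∅
[11] deliver 2→1 → ∅
[12] crash(2) → N2(✗prim v2 [-])
[13] propose(0,'z') → ∅
[14] deliver 3→2 → ∅
[15] recover(2) → N2(prim v2 [-])
[16] deliver 0→3 → ∅
[17] deliver 0→2 → ∅
[18] deliver 2→0 → ∅
[19] timeout(1) → N1(back v3 [-])
[20] timeout(0) → N0(back v2 [-])

2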